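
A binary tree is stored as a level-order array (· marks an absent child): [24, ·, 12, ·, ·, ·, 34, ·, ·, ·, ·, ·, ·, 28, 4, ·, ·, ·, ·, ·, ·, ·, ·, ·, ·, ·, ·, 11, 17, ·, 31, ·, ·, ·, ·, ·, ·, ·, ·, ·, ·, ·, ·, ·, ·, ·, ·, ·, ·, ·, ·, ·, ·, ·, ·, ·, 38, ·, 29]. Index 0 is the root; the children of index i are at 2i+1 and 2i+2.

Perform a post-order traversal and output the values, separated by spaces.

38 11 29 17 28 31 4 34 12 24

Post-order visits the left subtree, then the right subtree, then the node.
At 24: no left child.
At 24: go right to 12.
  At 12: no left child.
  At 12: go right to 34.
    At 34: go left to 28.
      At 28: go left to 11.
        At 11: no left child.
        At 11: go right to 38.
          38 is a leaf — visit 38.
        Visit 11.
      At 28: go right to 17.
        At 17: no left child.
        At 17: go right to 29.
          29 is a leaf — visit 29.
        Visit 17.
      Visit 28.
    At 34: go right to 4.
      At 4: no left child.
      At 4: go right to 31.
        31 is a leaf — visit 31.
      Visit 4.
    Visit 34.
  Visit 12.
Visit 24.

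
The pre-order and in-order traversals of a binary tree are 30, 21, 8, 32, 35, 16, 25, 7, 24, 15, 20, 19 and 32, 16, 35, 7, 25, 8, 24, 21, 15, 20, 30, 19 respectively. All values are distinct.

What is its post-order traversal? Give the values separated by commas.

16, 7, 25, 35, 32, 24, 8, 20, 15, 21, 19, 30

The first element of pre-order is the root; it splits in-order into left and right subtrees.
Root 30: left subtree has 10 nodes {32, 16, 35, 7, 25, 8, 24, 21, 15, 20}, right has 1 {19}.
  Root 21: left subtree has 7 nodes {32, 16, 35, 7, 25, 8, 24}, right has 2 {15, 20}.
    Root 8: left subtree has 5 nodes {32, 16, 35, 7, 25}, right has 1 {24}.
      Root 32: left subtree has 0 nodes { }, right has 4 {16, 35, 7, 25}.
        Root 35: left subtree has 1 node {16}, right has 2 {7, 25}.
          Root 25: left subtree has 1 node {7}, right has 0 { }.
    Root 15: left subtree has 0 nodes { }, right has 1 {20}.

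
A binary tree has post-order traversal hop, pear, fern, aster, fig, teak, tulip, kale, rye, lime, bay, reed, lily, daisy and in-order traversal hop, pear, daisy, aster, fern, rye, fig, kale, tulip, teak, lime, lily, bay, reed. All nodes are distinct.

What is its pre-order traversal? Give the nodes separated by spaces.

The last element of post-order is the root; it splits in-order into left and right subtrees.
Root daisy: left subtree has 2 nodes {hop, pear}, right has 11 {aster, fern, rye, fig, kale, tulip, teak, lime, lily, bay, reed}.
  Root pear: left subtree has 1 node {hop}, right has 0 { }.
  Root lily: left subtree has 8 nodes {aster, fern, rye, fig, kale, tulip, teak, lime}, right has 2 {bay, reed}.
    Root lime: left subtree has 7 nodes {aster, fern, rye, fig, kale, tulip, teak}, right has 0 { }.
      Root rye: left subtree has 2 nodes {aster, fern}, right has 4 {fig, kale, tulip, teak}.
        Root aster: left subtree has 0 nodes { }, right has 1 {fern}.
        Root kale: left subtree has 1 node {fig}, right has 2 {tulip, teak}.
          Root tulip: left subtree has 0 nodes { }, right has 1 {teak}.
    Root reed: left subtree has 1 node {bay}, right has 0 { }.

daisy pear hop lily lime rye aster fern kale fig tulip teak reed bay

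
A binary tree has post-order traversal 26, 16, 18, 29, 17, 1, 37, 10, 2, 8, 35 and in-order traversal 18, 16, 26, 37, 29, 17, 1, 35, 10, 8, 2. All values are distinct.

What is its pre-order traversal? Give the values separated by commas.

35, 37, 18, 16, 26, 1, 17, 29, 8, 10, 2

The last element of post-order is the root; it splits in-order into left and right subtrees.
Root 35: left subtree has 7 nodes {18, 16, 26, 37, 29, 17, 1}, right has 3 {10, 8, 2}.
  Root 37: left subtree has 3 nodes {18, 16, 26}, right has 3 {29, 17, 1}.
    Root 18: left subtree has 0 nodes { }, right has 2 {16, 26}.
      Root 16: left subtree has 0 nodes { }, right has 1 {26}.
    Root 1: left subtree has 2 nodes {29, 17}, right has 0 { }.
      Root 17: left subtree has 1 node {29}, right has 0 { }.
  Root 8: left subtree has 1 node {10}, right has 1 {2}.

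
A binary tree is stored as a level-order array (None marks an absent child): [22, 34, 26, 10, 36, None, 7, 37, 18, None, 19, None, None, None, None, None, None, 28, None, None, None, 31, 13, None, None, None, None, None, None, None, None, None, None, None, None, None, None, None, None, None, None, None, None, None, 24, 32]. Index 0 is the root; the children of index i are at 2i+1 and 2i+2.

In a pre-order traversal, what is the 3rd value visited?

Pre-order visits the node, then its left subtree, then its right subtree.
Visit 22.
At 22: go left to 34.
  Visit 34.
  At 34: go left to 10.
    Visit 10.
    At 10: go left to 37.
      37 is a leaf — visit 37.
    At 10: go right to 18.
      Visit 18.
      At 18: go left to 28.
        28 is a leaf — visit 28.
      At 18: no right child.
  At 34: go right to 36.
    Visit 36.
    At 36: no left child.
    At 36: go right to 19.
      Visit 19.
      At 19: go left to 31.
        Visit 31.
        At 31: no left child.
        At 31: go right to 24.
          24 is a leaf — visit 24.
      At 19: go right to 13.
        Visit 13.
        At 13: go left to 32.
          32 is a leaf — visit 32.
        At 13: no right child.
At 22: go right to 26.
  Visit 26.
  At 26: no left child.
  At 26: go right to 7.
    7 is a leaf — visit 7.
Full pre-order sequence: 22, 34, 10, 37, 18, 28, 36, 19, 31, 24, 13, 32, 26, 7.

10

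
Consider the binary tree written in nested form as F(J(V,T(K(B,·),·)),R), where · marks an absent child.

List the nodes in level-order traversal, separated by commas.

Level-order visits nodes level by level from the root, left to right within each level.
Level 0: F
Level 1: J, R
Level 2: V, T
Level 3: K
Level 4: B

F, J, R, V, T, K, B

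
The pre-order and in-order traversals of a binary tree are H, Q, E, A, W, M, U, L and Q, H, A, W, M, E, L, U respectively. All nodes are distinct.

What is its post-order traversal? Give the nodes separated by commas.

Q, M, W, A, L, U, E, H

The first element of pre-order is the root; it splits in-order into left and right subtrees.
Root H: left subtree has 1 node {Q}, right has 6 {A, W, M, E, L, U}.
  Root E: left subtree has 3 nodes {A, W, M}, right has 2 {L, U}.
    Root A: left subtree has 0 nodes { }, right has 2 {W, M}.
      Root W: left subtree has 0 nodes { }, right has 1 {M}.
    Root U: left subtree has 1 node {L}, right has 0 { }.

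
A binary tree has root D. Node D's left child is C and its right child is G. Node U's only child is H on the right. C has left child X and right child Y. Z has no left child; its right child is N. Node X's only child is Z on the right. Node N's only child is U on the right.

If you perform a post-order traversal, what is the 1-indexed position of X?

5

Post-order visits the left subtree, then the right subtree, then the node.
At D: go left to C.
  At C: go left to X.
    At X: no left child.
    At X: go right to Z.
      At Z: no left child.
      At Z: go right to N.
        At N: no left child.
        At N: go right to U.
          At U: no left child.
          At U: go right to H.
            H is a leaf — visit H.
          Visit U.
        Visit N.
      Visit Z.
    Visit X.
  At C: go right to Y.
    Y is a leaf — visit Y.
  Visit C.
At D: go right to G.
  G is a leaf — visit G.
Visit D.
Full post-order sequence: H, U, N, Z, X, Y, C, G, D.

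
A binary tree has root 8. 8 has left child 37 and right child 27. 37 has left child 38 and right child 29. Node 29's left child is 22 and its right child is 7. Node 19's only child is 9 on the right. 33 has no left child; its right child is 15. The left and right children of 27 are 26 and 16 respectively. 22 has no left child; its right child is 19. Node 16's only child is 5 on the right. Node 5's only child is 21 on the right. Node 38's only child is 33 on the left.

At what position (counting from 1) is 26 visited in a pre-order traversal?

12

Pre-order visits the node, then its left subtree, then its right subtree.
Visit 8.
At 8: go left to 37.
  Visit 37.
  At 37: go left to 38.
    Visit 38.
    At 38: go left to 33.
      Visit 33.
      At 33: no left child.
      At 33: go right to 15.
        15 is a leaf — visit 15.
    At 38: no right child.
  At 37: go right to 29.
    Visit 29.
    At 29: go left to 22.
      Visit 22.
      At 22: no left child.
      At 22: go right to 19.
        Visit 19.
        At 19: no left child.
        At 19: go right to 9.
          9 is a leaf — visit 9.
    At 29: go right to 7.
      7 is a leaf — visit 7.
At 8: go right to 27.
  Visit 27.
  At 27: go left to 26.
    26 is a leaf — visit 26.
  At 27: go right to 16.
    Visit 16.
    At 16: no left child.
    At 16: go right to 5.
      Visit 5.
      At 5: no left child.
      At 5: go right to 21.
        21 is a leaf — visit 21.
Full pre-order sequence: 8, 37, 38, 33, 15, 29, 22, 19, 9, 7, 27, 26, 16, 5, 21.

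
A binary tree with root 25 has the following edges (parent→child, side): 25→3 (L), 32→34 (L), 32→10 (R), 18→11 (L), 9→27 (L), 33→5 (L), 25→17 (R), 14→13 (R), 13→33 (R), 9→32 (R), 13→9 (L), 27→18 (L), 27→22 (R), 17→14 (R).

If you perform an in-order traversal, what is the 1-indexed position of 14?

4

In-order visits the left subtree, then the node, then the right subtree.
At 25: go left to 3.
  3 is a leaf — visit 3.
Visit 25.
At 25: go right to 17.
  At 17: no left child.
  Visit 17.
  At 17: go right to 14.
    At 14: no left child.
    Visit 14.
    At 14: go right to 13.
      At 13: go left to 9.
        At 9: go left to 27.
          At 27: go left to 18.
            At 18: go left to 11.
              11 is a leaf — visit 11.
            Visit 18.
            At 18: no right child.
          Visit 27.
          At 27: go right to 22.
            22 is a leaf — visit 22.
        Visit 9.
        At 9: go right to 32.
          At 32: go left to 34.
            34 is a leaf — visit 34.
          Visit 32.
          At 32: go right to 10.
            10 is a leaf — visit 10.
      Visit 13.
      At 13: go right to 33.
        At 33: go left to 5.
          5 is a leaf — visit 5.
        Visit 33.
        At 33: no right child.
Full in-order sequence: 3, 25, 17, 14, 11, 18, 27, 22, 9, 34, 32, 10, 13, 5, 33.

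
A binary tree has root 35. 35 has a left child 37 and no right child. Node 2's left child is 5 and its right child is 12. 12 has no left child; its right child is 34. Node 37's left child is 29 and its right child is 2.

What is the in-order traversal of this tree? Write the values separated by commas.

29, 37, 5, 2, 12, 34, 35

In-order visits the left subtree, then the node, then the right subtree.
At 35: go left to 37.
  At 37: go left to 29.
    29 is a leaf — visit 29.
  Visit 37.
  At 37: go right to 2.
    At 2: go left to 5.
      5 is a leaf — visit 5.
    Visit 2.
    At 2: go right to 12.
      At 12: no left child.
      Visit 12.
      At 12: go right to 34.
        34 is a leaf — visit 34.
Visit 35.
At 35: no right child.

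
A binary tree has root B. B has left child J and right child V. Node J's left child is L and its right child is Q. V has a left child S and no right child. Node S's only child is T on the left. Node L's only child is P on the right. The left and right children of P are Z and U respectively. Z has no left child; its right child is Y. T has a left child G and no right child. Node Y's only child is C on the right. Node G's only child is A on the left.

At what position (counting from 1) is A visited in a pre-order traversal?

Pre-order visits the node, then its left subtree, then its right subtree.
Visit B.
At B: go left to J.
  Visit J.
  At J: go left to L.
    Visit L.
    At L: no left child.
    At L: go right to P.
      Visit P.
      At P: go left to Z.
        Visit Z.
        At Z: no left child.
        At Z: go right to Y.
          Visit Y.
          At Y: no left child.
          At Y: go right to C.
            C is a leaf — visit C.
      At P: go right to U.
        U is a leaf — visit U.
  At J: go right to Q.
    Q is a leaf — visit Q.
At B: go right to V.
  Visit V.
  At V: go left to S.
    Visit S.
    At S: go left to T.
      Visit T.
      At T: go left to G.
        Visit G.
        At G: go left to A.
          A is a leaf — visit A.
        At G: no right child.
      At T: no right child.
    At S: no right child.
  At V: no right child.
Full pre-order sequence: B, J, L, P, Z, Y, C, U, Q, V, S, T, G, A.

14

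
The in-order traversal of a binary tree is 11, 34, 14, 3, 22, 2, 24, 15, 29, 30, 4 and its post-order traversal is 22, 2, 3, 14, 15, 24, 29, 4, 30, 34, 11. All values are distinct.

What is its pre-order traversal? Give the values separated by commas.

The last element of post-order is the root; it splits in-order into left and right subtrees.
Root 11: left subtree has 0 nodes { }, right has 10 {34, 14, 3, 22, 2, 24, 15, 29, 30, 4}.
  Root 34: left subtree has 0 nodes { }, right has 9 {14, 3, 22, 2, 24, 15, 29, 30, 4}.
    Root 30: left subtree has 7 nodes {14, 3, 22, 2, 24, 15, 29}, right has 1 {4}.
      Root 29: left subtree has 6 nodes {14, 3, 22, 2, 24, 15}, right has 0 { }.
        Root 24: left subtree has 4 nodes {14, 3, 22, 2}, right has 1 {15}.
          Root 14: left subtree has 0 nodes { }, right has 3 {3, 22, 2}.
            Root 3: left subtree has 0 nodes { }, right has 2 {22, 2}.
              Root 2: left subtree has 1 node {22}, right has 0 { }.

11, 34, 30, 29, 24, 14, 3, 2, 22, 15, 4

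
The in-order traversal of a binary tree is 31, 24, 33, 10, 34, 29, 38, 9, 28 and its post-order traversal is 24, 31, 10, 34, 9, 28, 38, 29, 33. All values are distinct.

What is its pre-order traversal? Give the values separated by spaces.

The last element of post-order is the root; it splits in-order into left and right subtrees.
Root 33: left subtree has 2 nodes {31, 24}, right has 6 {10, 34, 29, 38, 9, 28}.
  Root 31: left subtree has 0 nodes { }, right has 1 {24}.
  Root 29: left subtree has 2 nodes {10, 34}, right has 3 {38, 9, 28}.
    Root 34: left subtree has 1 node {10}, right has 0 { }.
    Root 38: left subtree has 0 nodes { }, right has 2 {9, 28}.
      Root 28: left subtree has 1 node {9}, right has 0 { }.

33 31 24 29 34 10 38 28 9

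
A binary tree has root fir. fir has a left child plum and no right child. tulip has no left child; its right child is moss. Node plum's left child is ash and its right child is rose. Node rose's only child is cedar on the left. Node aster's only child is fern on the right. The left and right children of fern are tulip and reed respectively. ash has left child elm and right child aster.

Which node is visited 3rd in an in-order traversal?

In-order visits the left subtree, then the node, then the right subtree.
At fir: go left to plum.
  At plum: go left to ash.
    At ash: go left to elm.
      elm is a leaf — visit elm.
    Visit ash.
    At ash: go right to aster.
      At aster: no left child.
      Visit aster.
      At aster: go right to fern.
        At fern: go left to tulip.
          At tulip: no left child.
          Visit tulip.
          At tulip: go right to moss.
            moss is a leaf — visit moss.
        Visit fern.
        At fern: go right to reed.
          reed is a leaf — visit reed.
  Visit plum.
  At plum: go right to rose.
    At rose: go left to cedar.
      cedar is a leaf — visit cedar.
    Visit rose.
    At rose: no right child.
Visit fir.
At fir: no right child.
Full in-order sequence: elm, ash, aster, tulip, moss, fern, reed, plum, cedar, rose, fir.

aster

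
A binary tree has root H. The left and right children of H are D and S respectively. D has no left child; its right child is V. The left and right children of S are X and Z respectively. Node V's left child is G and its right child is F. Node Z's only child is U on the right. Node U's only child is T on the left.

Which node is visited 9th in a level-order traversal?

Level-order visits nodes level by level from the root, left to right within each level.
Level 0: H
Level 1: D, S
Level 2: V, X, Z
Level 3: G, F, U
Level 4: T
Full level-order sequence: H, D, S, V, X, Z, G, F, U, T.

U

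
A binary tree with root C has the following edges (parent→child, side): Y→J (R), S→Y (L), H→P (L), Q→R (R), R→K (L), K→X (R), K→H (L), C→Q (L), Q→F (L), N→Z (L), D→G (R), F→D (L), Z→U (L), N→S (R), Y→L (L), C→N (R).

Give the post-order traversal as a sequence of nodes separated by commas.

G, D, F, P, H, X, K, R, Q, U, Z, L, J, Y, S, N, C

Post-order visits the left subtree, then the right subtree, then the node.
At C: go left to Q.
  At Q: go left to F.
    At F: go left to D.
      At D: no left child.
      At D: go right to G.
        G is a leaf — visit G.
      Visit D.
    At F: no right child.
    Visit F.
  At Q: go right to R.
    At R: go left to K.
      At K: go left to H.
        At H: go left to P.
          P is a leaf — visit P.
        At H: no right child.
        Visit H.
      At K: go right to X.
        X is a leaf — visit X.
      Visit K.
    At R: no right child.
    Visit R.
  Visit Q.
At C: go right to N.
  At N: go left to Z.
    At Z: go left to U.
      U is a leaf — visit U.
    At Z: no right child.
    Visit Z.
  At N: go right to S.
    At S: go left to Y.
      At Y: go left to L.
        L is a leaf — visit L.
      At Y: go right to J.
        J is a leaf — visit J.
      Visit Y.
    At S: no right child.
    Visit S.
  Visit N.
Visit C.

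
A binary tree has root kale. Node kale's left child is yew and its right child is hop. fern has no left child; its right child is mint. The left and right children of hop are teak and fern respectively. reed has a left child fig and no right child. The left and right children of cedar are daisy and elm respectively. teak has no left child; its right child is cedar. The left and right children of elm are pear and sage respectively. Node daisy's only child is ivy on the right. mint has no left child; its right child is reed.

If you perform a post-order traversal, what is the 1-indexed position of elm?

Post-order visits the left subtree, then the right subtree, then the node.
At kale: go left to yew.
  yew is a leaf — visit yew.
At kale: go right to hop.
  At hop: go left to teak.
    At teak: no left child.
    At teak: go right to cedar.
      At cedar: go left to daisy.
        At daisy: no left child.
        At daisy: go right to ivy.
          ivy is a leaf — visit ivy.
        Visit daisy.
      At cedar: go right to elm.
        At elm: go left to pear.
          pear is a leaf — visit pear.
        At elm: go right to sage.
          sage is a leaf — visit sage.
        Visit elm.
      Visit cedar.
    Visit teak.
  At hop: go right to fern.
    At fern: no left child.
    At fern: go right to mint.
      At mint: no left child.
      At mint: go right to reed.
        At reed: go left to fig.
          fig is a leaf — visit fig.
        At reed: no right child.
        Visit reed.
      Visit mint.
    Visit fern.
  Visit hop.
Visit kale.
Full post-order sequence: yew, ivy, daisy, pear, sage, elm, cedar, teak, fig, reed, mint, fern, hop, kale.

6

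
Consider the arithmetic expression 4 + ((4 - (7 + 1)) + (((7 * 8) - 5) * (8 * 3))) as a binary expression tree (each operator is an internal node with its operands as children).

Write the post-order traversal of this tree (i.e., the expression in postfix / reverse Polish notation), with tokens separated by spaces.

4 4 7 1 + - 7 8 * 5 - 8 3 * * + +

Post-order on an expression tree gives postfix notation: for each operator, emit left operand, right operand, then the operator.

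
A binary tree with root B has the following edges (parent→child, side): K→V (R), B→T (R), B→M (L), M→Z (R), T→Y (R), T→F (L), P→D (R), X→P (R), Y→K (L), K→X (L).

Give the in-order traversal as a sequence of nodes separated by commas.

In-order visits the left subtree, then the node, then the right subtree.
At B: go left to M.
  At M: no left child.
  Visit M.
  At M: go right to Z.
    Z is a leaf — visit Z.
Visit B.
At B: go right to T.
  At T: go left to F.
    F is a leaf — visit F.
  Visit T.
  At T: go right to Y.
    At Y: go left to K.
      At K: go left to X.
        At X: no left child.
        Visit X.
        At X: go right to P.
          At P: no left child.
          Visit P.
          At P: go right to D.
            D is a leaf — visit D.
      Visit K.
      At K: go right to V.
        V is a leaf — visit V.
    Visit Y.
    At Y: no right child.

M, Z, B, F, T, X, P, D, K, V, Y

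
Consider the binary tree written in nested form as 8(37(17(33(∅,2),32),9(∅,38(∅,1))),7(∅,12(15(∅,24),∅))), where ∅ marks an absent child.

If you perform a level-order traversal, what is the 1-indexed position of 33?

Level-order visits nodes level by level from the root, left to right within each level.
Level 0: 8
Level 1: 37, 7
Level 2: 17, 9, 12
Level 3: 33, 32, 38, 15
Level 4: 2, 1, 24
Full level-order sequence: 8, 37, 7, 17, 9, 12, 33, 32, 38, 15, 2, 1, 24.

7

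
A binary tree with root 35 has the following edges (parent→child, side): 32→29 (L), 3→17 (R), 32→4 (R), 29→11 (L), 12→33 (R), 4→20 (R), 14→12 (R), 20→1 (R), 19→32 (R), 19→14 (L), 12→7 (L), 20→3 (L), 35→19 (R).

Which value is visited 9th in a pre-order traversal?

11

Pre-order visits the node, then its left subtree, then its right subtree.
Visit 35.
At 35: no left child.
At 35: go right to 19.
  Visit 19.
  At 19: go left to 14.
    Visit 14.
    At 14: no left child.
    At 14: go right to 12.
      Visit 12.
      At 12: go left to 7.
        7 is a leaf — visit 7.
      At 12: go right to 33.
        33 is a leaf — visit 33.
  At 19: go right to 32.
    Visit 32.
    At 32: go left to 29.
      Visit 29.
      At 29: go left to 11.
        11 is a leaf — visit 11.
      At 29: no right child.
    At 32: go right to 4.
      Visit 4.
      At 4: no left child.
      At 4: go right to 20.
        Visit 20.
        At 20: go left to 3.
          Visit 3.
          At 3: no left child.
          At 3: go right to 17.
            17 is a leaf — visit 17.
        At 20: go right to 1.
          1 is a leaf — visit 1.
Full pre-order sequence: 35, 19, 14, 12, 7, 33, 32, 29, 11, 4, 20, 3, 17, 1.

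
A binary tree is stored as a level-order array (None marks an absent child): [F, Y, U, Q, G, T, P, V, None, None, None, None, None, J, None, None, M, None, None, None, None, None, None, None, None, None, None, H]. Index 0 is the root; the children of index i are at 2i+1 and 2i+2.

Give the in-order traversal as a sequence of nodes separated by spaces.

V M Q Y G F T U H J P

In-order visits the left subtree, then the node, then the right subtree.
At F: go left to Y.
  At Y: go left to Q.
    At Q: go left to V.
      At V: no left child.
      Visit V.
      At V: go right to M.
        M is a leaf — visit M.
    Visit Q.
    At Q: no right child.
  Visit Y.
  At Y: go right to G.
    G is a leaf — visit G.
Visit F.
At F: go right to U.
  At U: go left to T.
    T is a leaf — visit T.
  Visit U.
  At U: go right to P.
    At P: go left to J.
      At J: go left to H.
        H is a leaf — visit H.
      Visit J.
      At J: no right child.
    Visit P.
    At P: no right child.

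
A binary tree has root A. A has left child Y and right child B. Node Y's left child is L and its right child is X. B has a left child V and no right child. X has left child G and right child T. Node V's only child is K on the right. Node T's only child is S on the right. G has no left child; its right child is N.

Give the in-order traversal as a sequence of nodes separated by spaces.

L Y G N X T S A V K B

In-order visits the left subtree, then the node, then the right subtree.
At A: go left to Y.
  At Y: go left to L.
    L is a leaf — visit L.
  Visit Y.
  At Y: go right to X.
    At X: go left to G.
      At G: no left child.
      Visit G.
      At G: go right to N.
        N is a leaf — visit N.
    Visit X.
    At X: go right to T.
      At T: no left child.
      Visit T.
      At T: go right to S.
        S is a leaf — visit S.
Visit A.
At A: go right to B.
  At B: go left to V.
    At V: no left child.
    Visit V.
    At V: go right to K.
      K is a leaf — visit K.
  Visit B.
  At B: no right child.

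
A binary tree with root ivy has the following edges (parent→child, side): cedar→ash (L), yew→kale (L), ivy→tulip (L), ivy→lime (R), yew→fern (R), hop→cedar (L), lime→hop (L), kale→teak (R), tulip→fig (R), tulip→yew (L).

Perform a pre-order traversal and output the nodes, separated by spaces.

Pre-order visits the node, then its left subtree, then its right subtree.
Visit ivy.
At ivy: go left to tulip.
  Visit tulip.
  At tulip: go left to yew.
    Visit yew.
    At yew: go left to kale.
      Visit kale.
      At kale: no left child.
      At kale: go right to teak.
        teak is a leaf — visit teak.
    At yew: go right to fern.
      fern is a leaf — visit fern.
  At tulip: go right to fig.
    fig is a leaf — visit fig.
At ivy: go right to lime.
  Visit lime.
  At lime: go left to hop.
    Visit hop.
    At hop: go left to cedar.
      Visit cedar.
      At cedar: go left to ash.
        ash is a leaf — visit ash.
      At cedar: no right child.
    At hop: no right child.
  At lime: no right child.

ivy tulip yew kale teak fern fig lime hop cedar ash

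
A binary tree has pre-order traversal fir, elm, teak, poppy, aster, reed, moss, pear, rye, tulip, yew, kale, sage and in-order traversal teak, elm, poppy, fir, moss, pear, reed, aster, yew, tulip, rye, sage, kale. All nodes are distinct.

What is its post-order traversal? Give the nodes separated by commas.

The first element of pre-order is the root; it splits in-order into left and right subtrees.
Root fir: left subtree has 3 nodes {teak, elm, poppy}, right has 9 {moss, pear, reed, aster, yew, tulip, rye, sage, kale}.
  Root elm: left subtree has 1 node {teak}, right has 1 {poppy}.
  Root aster: left subtree has 3 nodes {moss, pear, reed}, right has 5 {yew, tulip, rye, sage, kale}.
    Root reed: left subtree has 2 nodes {moss, pear}, right has 0 { }.
      Root moss: left subtree has 0 nodes { }, right has 1 {pear}.
    Root rye: left subtree has 2 nodes {yew, tulip}, right has 2 {sage, kale}.
      Root tulip: left subtree has 1 node {yew}, right has 0 { }.
      Root kale: left subtree has 1 node {sage}, right has 0 { }.

teak, poppy, elm, pear, moss, reed, yew, tulip, sage, kale, rye, aster, fir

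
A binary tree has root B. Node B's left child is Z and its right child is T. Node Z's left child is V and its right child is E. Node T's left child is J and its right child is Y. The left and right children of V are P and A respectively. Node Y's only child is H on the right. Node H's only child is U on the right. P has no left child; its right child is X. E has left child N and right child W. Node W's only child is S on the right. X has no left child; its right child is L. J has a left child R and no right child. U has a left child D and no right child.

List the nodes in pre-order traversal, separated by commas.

B, Z, V, P, X, L, A, E, N, W, S, T, J, R, Y, H, U, D

Pre-order visits the node, then its left subtree, then its right subtree.
Visit B.
At B: go left to Z.
  Visit Z.
  At Z: go left to V.
    Visit V.
    At V: go left to P.
      Visit P.
      At P: no left child.
      At P: go right to X.
        Visit X.
        At X: no left child.
        At X: go right to L.
          L is a leaf — visit L.
    At V: go right to A.
      A is a leaf — visit A.
  At Z: go right to E.
    Visit E.
    At E: go left to N.
      N is a leaf — visit N.
    At E: go right to W.
      Visit W.
      At W: no left child.
      At W: go right to S.
        S is a leaf — visit S.
At B: go right to T.
  Visit T.
  At T: go left to J.
    Visit J.
    At J: go left to R.
      R is a leaf — visit R.
    At J: no right child.
  At T: go right to Y.
    Visit Y.
    At Y: no left child.
    At Y: go right to H.
      Visit H.
      At H: no left child.
      At H: go right to U.
        Visit U.
        At U: go left to D.
          D is a leaf — visit D.
        At U: no right child.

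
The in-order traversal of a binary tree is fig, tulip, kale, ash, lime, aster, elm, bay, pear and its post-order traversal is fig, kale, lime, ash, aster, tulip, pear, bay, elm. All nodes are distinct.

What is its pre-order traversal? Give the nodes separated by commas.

The last element of post-order is the root; it splits in-order into left and right subtrees.
Root elm: left subtree has 6 nodes {fig, tulip, kale, ash, lime, aster}, right has 2 {bay, pear}.
  Root tulip: left subtree has 1 node {fig}, right has 4 {kale, ash, lime, aster}.
    Root aster: left subtree has 3 nodes {kale, ash, lime}, right has 0 { }.
      Root ash: left subtree has 1 node {kale}, right has 1 {lime}.
  Root bay: left subtree has 0 nodes { }, right has 1 {pear}.

elm, tulip, fig, aster, ash, kale, lime, bay, pear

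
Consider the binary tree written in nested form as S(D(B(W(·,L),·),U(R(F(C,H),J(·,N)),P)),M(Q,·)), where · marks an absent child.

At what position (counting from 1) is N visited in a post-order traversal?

7

Post-order visits the left subtree, then the right subtree, then the node.
At S: go left to D.
  At D: go left to B.
    At B: go left to W.
      At W: no left child.
      At W: go right to L.
        L is a leaf — visit L.
      Visit W.
    At B: no right child.
    Visit B.
  At D: go right to U.
    At U: go left to R.
      At R: go left to F.
        At F: go left to C.
          C is a leaf — visit C.
        At F: go right to H.
          H is a leaf — visit H.
        Visit F.
      At R: go right to J.
        At J: no left child.
        At J: go right to N.
          N is a leaf — visit N.
        Visit J.
      Visit R.
    At U: go right to P.
      P is a leaf — visit P.
    Visit U.
  Visit D.
At S: go right to M.
  At M: go left to Q.
    Q is a leaf — visit Q.
  At M: no right child.
  Visit M.
Visit S.
Full post-order sequence: L, W, B, C, H, F, N, J, R, P, U, D, Q, M, S.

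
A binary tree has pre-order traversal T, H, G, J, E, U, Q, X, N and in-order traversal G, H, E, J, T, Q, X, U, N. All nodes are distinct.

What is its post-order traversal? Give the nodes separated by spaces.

G E J H X Q N U T

The first element of pre-order is the root; it splits in-order into left and right subtrees.
Root T: left subtree has 4 nodes {G, H, E, J}, right has 4 {Q, X, U, N}.
  Root H: left subtree has 1 node {G}, right has 2 {E, J}.
    Root J: left subtree has 1 node {E}, right has 0 { }.
  Root U: left subtree has 2 nodes {Q, X}, right has 1 {N}.
    Root Q: left subtree has 0 nodes { }, right has 1 {X}.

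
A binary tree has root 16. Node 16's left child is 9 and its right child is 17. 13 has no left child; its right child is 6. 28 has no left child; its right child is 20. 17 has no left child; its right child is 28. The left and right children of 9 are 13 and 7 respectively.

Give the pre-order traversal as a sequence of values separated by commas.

Pre-order visits the node, then its left subtree, then its right subtree.
Visit 16.
At 16: go left to 9.
  Visit 9.
  At 9: go left to 13.
    Visit 13.
    At 13: no left child.
    At 13: go right to 6.
      6 is a leaf — visit 6.
  At 9: go right to 7.
    7 is a leaf — visit 7.
At 16: go right to 17.
  Visit 17.
  At 17: no left child.
  At 17: go right to 28.
    Visit 28.
    At 28: no left child.
    At 28: go right to 20.
      20 is a leaf — visit 20.

16, 9, 13, 6, 7, 17, 28, 20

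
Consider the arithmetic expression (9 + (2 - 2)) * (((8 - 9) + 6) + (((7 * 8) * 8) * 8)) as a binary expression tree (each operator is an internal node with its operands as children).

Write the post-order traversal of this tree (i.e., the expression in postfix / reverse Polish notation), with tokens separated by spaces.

Post-order on an expression tree gives postfix notation: for each operator, emit left operand, right operand, then the operator.

9 2 2 - + 8 9 - 6 + 7 8 * 8 * 8 * + *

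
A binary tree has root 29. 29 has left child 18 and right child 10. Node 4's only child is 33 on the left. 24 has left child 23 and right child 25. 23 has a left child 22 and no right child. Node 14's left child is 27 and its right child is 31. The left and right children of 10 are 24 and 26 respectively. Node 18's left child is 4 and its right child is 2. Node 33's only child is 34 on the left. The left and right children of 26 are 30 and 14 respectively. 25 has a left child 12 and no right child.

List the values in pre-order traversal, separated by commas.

29, 18, 4, 33, 34, 2, 10, 24, 23, 22, 25, 12, 26, 30, 14, 27, 31

Pre-order visits the node, then its left subtree, then its right subtree.
Visit 29.
At 29: go left to 18.
  Visit 18.
  At 18: go left to 4.
    Visit 4.
    At 4: go left to 33.
      Visit 33.
      At 33: go left to 34.
        34 is a leaf — visit 34.
      At 33: no right child.
    At 4: no right child.
  At 18: go right to 2.
    2 is a leaf — visit 2.
At 29: go right to 10.
  Visit 10.
  At 10: go left to 24.
    Visit 24.
    At 24: go left to 23.
      Visit 23.
      At 23: go left to 22.
        22 is a leaf — visit 22.
      At 23: no right child.
    At 24: go right to 25.
      Visit 25.
      At 25: go left to 12.
        12 is a leaf — visit 12.
      At 25: no right child.
  At 10: go right to 26.
    Visit 26.
    At 26: go left to 30.
      30 is a leaf — visit 30.
    At 26: go right to 14.
      Visit 14.
      At 14: go left to 27.
        27 is a leaf — visit 27.
      At 14: go right to 31.
        31 is a leaf — visit 31.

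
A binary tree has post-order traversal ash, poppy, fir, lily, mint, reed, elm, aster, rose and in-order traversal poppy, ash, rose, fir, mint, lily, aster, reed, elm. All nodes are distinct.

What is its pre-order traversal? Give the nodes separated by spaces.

The last element of post-order is the root; it splits in-order into left and right subtrees.
Root rose: left subtree has 2 nodes {poppy, ash}, right has 6 {fir, mint, lily, aster, reed, elm}.
  Root poppy: left subtree has 0 nodes { }, right has 1 {ash}.
  Root aster: left subtree has 3 nodes {fir, mint, lily}, right has 2 {reed, elm}.
    Root mint: left subtree has 1 node {fir}, right has 1 {lily}.
    Root elm: left subtree has 1 node {reed}, right has 0 { }.

rose poppy ash aster mint fir lily elm reed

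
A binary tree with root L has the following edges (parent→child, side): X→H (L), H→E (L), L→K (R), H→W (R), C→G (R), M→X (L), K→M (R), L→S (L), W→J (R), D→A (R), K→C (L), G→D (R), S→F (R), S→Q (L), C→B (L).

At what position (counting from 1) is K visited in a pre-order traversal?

5

Pre-order visits the node, then its left subtree, then its right subtree.
Visit L.
At L: go left to S.
  Visit S.
  At S: go left to Q.
    Q is a leaf — visit Q.
  At S: go right to F.
    F is a leaf — visit F.
At L: go right to K.
  Visit K.
  At K: go left to C.
    Visit C.
    At C: go left to B.
      B is a leaf — visit B.
    At C: go right to G.
      Visit G.
      At G: no left child.
      At G: go right to D.
        Visit D.
        At D: no left child.
        At D: go right to A.
          A is a leaf — visit A.
  At K: go right to M.
    Visit M.
    At M: go left to X.
      Visit X.
      At X: go left to H.
        Visit H.
        At H: go left to E.
          E is a leaf — visit E.
        At H: go right to W.
          Visit W.
          At W: no left child.
          At W: go right to J.
            J is a leaf — visit J.
      At X: no right child.
    At M: no right child.
Full pre-order sequence: L, S, Q, F, K, C, B, G, D, A, M, X, H, E, W, J.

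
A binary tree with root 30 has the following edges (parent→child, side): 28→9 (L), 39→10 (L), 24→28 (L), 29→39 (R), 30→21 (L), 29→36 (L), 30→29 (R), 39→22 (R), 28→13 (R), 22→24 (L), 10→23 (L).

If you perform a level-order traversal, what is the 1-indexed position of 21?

Level-order visits nodes level by level from the root, left to right within each level.
Level 0: 30
Level 1: 21, 29
Level 2: 36, 39
Level 3: 10, 22
Level 4: 23, 24
Level 5: 28
Level 6: 9, 13
Full level-order sequence: 30, 21, 29, 36, 39, 10, 22, 23, 24, 28, 9, 13.

2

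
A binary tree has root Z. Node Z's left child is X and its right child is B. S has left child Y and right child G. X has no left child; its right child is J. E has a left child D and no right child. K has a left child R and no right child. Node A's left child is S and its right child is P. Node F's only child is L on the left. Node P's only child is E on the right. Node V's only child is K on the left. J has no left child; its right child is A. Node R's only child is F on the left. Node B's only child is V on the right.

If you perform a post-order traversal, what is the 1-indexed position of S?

Post-order visits the left subtree, then the right subtree, then the node.
At Z: go left to X.
  At X: no left child.
  At X: go right to J.
    At J: no left child.
    At J: go right to A.
      At A: go left to S.
        At S: go left to Y.
          Y is a leaf — visit Y.
        At S: go right to G.
          G is a leaf — visit G.
        Visit S.
      At A: go right to P.
        At P: no left child.
        At P: go right to E.
          At E: go left to D.
            D is a leaf — visit D.
          At E: no right child.
          Visit E.
        Visit P.
      Visit A.
    Visit J.
  Visit X.
At Z: go right to B.
  At B: no left child.
  At B: go right to V.
    At V: go left to K.
      At K: go left to R.
        At R: go left to F.
          At F: go left to L.
            L is a leaf — visit L.
          At F: no right child.
          Visit F.
        At R: no right child.
        Visit R.
      At K: no right child.
      Visit K.
    At V: no right child.
    Visit V.
  Visit B.
Visit Z.
Full post-order sequence: Y, G, S, D, E, P, A, J, X, L, F, R, K, V, B, Z.

3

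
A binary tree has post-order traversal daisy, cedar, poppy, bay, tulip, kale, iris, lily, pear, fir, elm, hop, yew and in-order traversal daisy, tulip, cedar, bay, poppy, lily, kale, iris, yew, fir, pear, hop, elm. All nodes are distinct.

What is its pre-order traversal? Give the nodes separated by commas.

yew, lily, tulip, daisy, bay, cedar, poppy, iris, kale, hop, fir, pear, elm

The last element of post-order is the root; it splits in-order into left and right subtrees.
Root yew: left subtree has 8 nodes {daisy, tulip, cedar, bay, poppy, lily, kale, iris}, right has 4 {fir, pear, hop, elm}.
  Root lily: left subtree has 5 nodes {daisy, tulip, cedar, bay, poppy}, right has 2 {kale, iris}.
    Root tulip: left subtree has 1 node {daisy}, right has 3 {cedar, bay, poppy}.
      Root bay: left subtree has 1 node {cedar}, right has 1 {poppy}.
    Root iris: left subtree has 1 node {kale}, right has 0 { }.
  Root hop: left subtree has 2 nodes {fir, pear}, right has 1 {elm}.
    Root fir: left subtree has 0 nodes { }, right has 1 {pear}.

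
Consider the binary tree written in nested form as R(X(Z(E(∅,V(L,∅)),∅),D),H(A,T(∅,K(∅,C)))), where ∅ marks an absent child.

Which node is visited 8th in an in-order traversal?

In-order visits the left subtree, then the node, then the right subtree.
At R: go left to X.
  At X: go left to Z.
    At Z: go left to E.
      At E: no left child.
      Visit E.
      At E: go right to V.
        At V: go left to L.
          L is a leaf — visit L.
        Visit V.
        At V: no right child.
    Visit Z.
    At Z: no right child.
  Visit X.
  At X: go right to D.
    D is a leaf — visit D.
Visit R.
At R: go right to H.
  At H: go left to A.
    A is a leaf — visit A.
  Visit H.
  At H: go right to T.
    At T: no left child.
    Visit T.
    At T: go right to K.
      At K: no left child.
      Visit K.
      At K: go right to C.
        C is a leaf — visit C.
Full in-order sequence: E, L, V, Z, X, D, R, A, H, T, K, C.

A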